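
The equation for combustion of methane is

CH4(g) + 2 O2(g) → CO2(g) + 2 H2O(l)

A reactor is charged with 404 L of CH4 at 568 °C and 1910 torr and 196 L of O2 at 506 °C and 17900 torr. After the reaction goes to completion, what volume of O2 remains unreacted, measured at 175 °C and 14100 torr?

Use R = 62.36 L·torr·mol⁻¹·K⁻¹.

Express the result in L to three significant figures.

84.8 L

n(CH4) = PV/RT = (1910 × 404) / (62.36 × 841.15) = 14.71 mol
n(O2) = PV/RT = (17900 × 196) / (62.36 × 779.15) = 72.21 mol
For 14.71 mol CH4, stoichiometry requires (2/1) × 14.71 = 29.42 mol O2; 72.21 mol is available, so CH4 is limiting.
n(O2) consumed = (2/1) × 14.71 = 29.42 mol; remaining = 72.21 − 29.42 = 42.79 mol
V(O2) = nRT/P = 42.79 × 62.36 × 448.15 / 14100 = 84.81 L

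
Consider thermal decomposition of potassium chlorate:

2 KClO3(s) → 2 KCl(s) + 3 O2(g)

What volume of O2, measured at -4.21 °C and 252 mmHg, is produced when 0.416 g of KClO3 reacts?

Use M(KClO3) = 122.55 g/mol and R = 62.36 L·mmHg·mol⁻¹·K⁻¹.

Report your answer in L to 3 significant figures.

0.339 L

n(KClO3) = 0.4160 / 122.55 = 0.003395 mol
n(O2) = (3/2) × 0.003395 = 0.005092 mol
V = nRT/P = 0.005092 × 62.36 × 268.94 / 252 = 0.3389 L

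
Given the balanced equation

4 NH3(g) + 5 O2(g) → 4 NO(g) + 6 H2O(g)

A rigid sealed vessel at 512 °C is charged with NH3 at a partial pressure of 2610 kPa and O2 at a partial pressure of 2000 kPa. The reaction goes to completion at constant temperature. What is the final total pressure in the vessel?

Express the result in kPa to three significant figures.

Because the vessel is rigid and T is held at 512 °C, work the stoichiometry in partial pressures (P_i = n_iRT/V).
P(O2) required for 2610 kPa of NH3 = (5/4) × 2610 = 3262 kPa; available 2000 kPa, so O2 is limiting.
P(NH3) remaining = 2610 − (4/5) × 2000 = 1010 kPa
P(gaseous products) = (4+6)/5 × 2000 = 4000 kPa
P_total at 512 °C = 1010 + 4000 = 5010 kPa

5010 kPa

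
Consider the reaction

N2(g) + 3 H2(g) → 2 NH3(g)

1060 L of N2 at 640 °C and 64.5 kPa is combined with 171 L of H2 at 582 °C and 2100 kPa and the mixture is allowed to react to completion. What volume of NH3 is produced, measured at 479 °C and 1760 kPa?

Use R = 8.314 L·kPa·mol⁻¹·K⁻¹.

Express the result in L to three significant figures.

n(N2) = PV/RT = (64.5 × 1060) / (8.314 × 913.15) = 9.006 mol
n(H2) = PV/RT = (2100 × 171) / (8.314 × 855.15) = 50.51 mol
For 9.006 mol N2, stoichiometry requires (3/1) × 9.006 = 27.02 mol H2; 50.51 mol is available, so N2 is limiting.
n(NH3) = (2/1) × 9.006 = 18.01 mol
V(NH3) = nRT/P = 18.01 × 8.314 × 752.15 / 1760 = 63.99 L

64.0 L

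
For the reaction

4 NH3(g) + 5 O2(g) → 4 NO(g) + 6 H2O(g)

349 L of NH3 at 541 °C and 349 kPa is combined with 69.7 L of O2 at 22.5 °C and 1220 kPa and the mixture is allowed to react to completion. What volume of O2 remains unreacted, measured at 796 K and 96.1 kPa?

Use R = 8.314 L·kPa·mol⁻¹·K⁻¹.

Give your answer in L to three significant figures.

833 L

n(NH3) = PV/RT = (349 × 349) / (8.314 × 814.15) = 17.99 mol
n(O2) = PV/RT = (1220 × 69.7) / (8.314 × 295.65) = 34.59 mol
For 17.99 mol NH3, stoichiometry requires (5/4) × 17.99 = 22.49 mol O2; 34.59 mol is available, so NH3 is limiting.
n(O2) consumed = (5/4) × 17.99 = 22.49 mol; remaining = 34.59 − 22.49 = 12.10 mol
V(O2) = nRT/P = 12.10 × 8.314 × 796 / 96.1 = 833.3 L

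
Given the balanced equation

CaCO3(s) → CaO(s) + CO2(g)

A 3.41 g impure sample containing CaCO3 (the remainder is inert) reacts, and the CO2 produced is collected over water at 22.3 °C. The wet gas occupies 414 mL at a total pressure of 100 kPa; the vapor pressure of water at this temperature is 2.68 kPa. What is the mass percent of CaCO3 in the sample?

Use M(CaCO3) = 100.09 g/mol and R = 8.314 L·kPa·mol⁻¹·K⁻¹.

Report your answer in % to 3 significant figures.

P(CO2) = 100 − 2.68 = 97.32 kPa
n(CO2) = PV/RT = (97.32 × 0.4140) / (8.314 × 295.45) = 0.01640 mol
n(CaCO3) = (1/1) × 0.01640 = 0.01640 mol
m(CaCO3) = 0.01640 × 100.09 = 1.641 g
%CaCO3 = 1.641 / 3.41 × 100 = 48.12%

48.1 %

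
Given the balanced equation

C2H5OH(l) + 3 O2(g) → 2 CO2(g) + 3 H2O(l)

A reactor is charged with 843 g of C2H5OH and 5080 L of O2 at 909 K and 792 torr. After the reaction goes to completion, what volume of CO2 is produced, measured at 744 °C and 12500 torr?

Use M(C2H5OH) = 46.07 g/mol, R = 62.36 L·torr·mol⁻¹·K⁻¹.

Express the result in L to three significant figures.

n(C2H5OH) = 843 / 46.07 = 18.30 mol
n(O2) = PV/RT = (792 × 5080) / (62.36 × 909) = 70.98 mol
For 18.30 mol C2H5OH, stoichiometry requires (3/1) × 18.30 = 54.90 mol O2; 70.98 mol is available, so C2H5OH is limiting.
n(CO2) = (2/1) × 18.30 = 36.60 mol
V(CO2) = nRT/P = 36.60 × 62.36 × 1017.15 / 12500 = 185.7 L

186 L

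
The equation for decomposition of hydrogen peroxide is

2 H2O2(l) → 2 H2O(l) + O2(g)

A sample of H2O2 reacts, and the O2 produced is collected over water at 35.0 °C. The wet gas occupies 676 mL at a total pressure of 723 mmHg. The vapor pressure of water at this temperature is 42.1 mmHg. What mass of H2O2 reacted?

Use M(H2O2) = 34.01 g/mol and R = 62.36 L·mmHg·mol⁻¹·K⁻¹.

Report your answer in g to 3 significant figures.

1.63 g

P(O2) = 723 − 42.1 = 680.9 mmHg
n(O2) = PV/RT = (680.9 × 0.6760) / (62.36 × 308.15) = 0.02395 mol
n(H2O2) = (2/1) × 0.02395 = 0.04790 mol
m(H2O2) = 0.04790 × 34.01 = 1.629 g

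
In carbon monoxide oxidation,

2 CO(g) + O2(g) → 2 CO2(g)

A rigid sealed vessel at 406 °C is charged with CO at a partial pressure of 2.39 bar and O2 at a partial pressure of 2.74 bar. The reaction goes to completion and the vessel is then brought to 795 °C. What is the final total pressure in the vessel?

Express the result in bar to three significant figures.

At constant V, partial pressures at 406 °C are proportional to moles, so apply stoichiometry directly to pressures.
P(O2) required for 2.39 bar of CO = (1/2) × 2.39 = 1.195 bar; available 2.74 bar, so CO is limiting.
P(O2) remaining = 2.74 − (1/2) × 2.39 = 1.545 bar
P(gaseous products) = (2)/2 × 2.39 = 2.390 bar
P_total at 406 °C = 1.545 + 2.390 = 3.935 bar
Scaling to 795 °C: P = 3.935 × 1068.15/679.15 = 6.189 bar

6.19 bar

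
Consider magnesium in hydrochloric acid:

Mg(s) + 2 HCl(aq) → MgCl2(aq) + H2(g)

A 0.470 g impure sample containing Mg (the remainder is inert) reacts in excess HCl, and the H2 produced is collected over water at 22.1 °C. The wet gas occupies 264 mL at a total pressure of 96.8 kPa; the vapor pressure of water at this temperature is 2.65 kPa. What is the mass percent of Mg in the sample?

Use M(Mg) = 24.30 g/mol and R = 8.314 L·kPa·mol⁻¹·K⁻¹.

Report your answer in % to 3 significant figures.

52.4 %

P(H2) = 96.8 − 2.65 = 94.15 kPa
n(H2) = PV/RT = (94.15 × 0.2640) / (8.314 × 295.25) = 0.01013 mol
n(Mg) = (1/1) × 0.01013 = 0.01013 mol
m(Mg) = 0.01013 × 24.30 = 0.2462 g
%Mg = 0.2462 / 0.470 × 100 = 52.38%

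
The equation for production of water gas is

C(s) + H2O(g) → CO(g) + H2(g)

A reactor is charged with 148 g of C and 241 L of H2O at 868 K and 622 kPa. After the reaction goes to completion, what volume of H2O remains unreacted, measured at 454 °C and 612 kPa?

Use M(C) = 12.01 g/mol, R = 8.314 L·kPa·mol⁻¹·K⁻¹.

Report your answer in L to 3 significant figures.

83.5 L

n(C) = 148 / 12.01 = 12.32 mol
n(H2O) = PV/RT = (622 × 241) / (8.314 × 868) = 20.77 mol
For 12.32 mol C, stoichiometry requires (1/1) × 12.32 = 12.32 mol H2O; 20.77 mol is available, so C is limiting.
n(H2O) consumed = (1/1) × 12.32 = 12.32 mol; remaining = 20.77 − 12.32 = 8.450 mol
V(H2O) = nRT/P = 8.450 × 8.314 × 727.15 / 612 = 83.47 L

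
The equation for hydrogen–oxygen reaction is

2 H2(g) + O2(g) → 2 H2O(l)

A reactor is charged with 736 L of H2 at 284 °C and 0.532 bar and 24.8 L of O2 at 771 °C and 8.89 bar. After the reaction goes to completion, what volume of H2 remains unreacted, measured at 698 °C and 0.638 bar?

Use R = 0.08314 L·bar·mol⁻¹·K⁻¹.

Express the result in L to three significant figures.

427 L

n(H2) = PV/RT = (0.532 × 736) / (0.08314 × 557.15) = 8.453 mol
n(O2) = PV/RT = (8.89 × 24.8) / (0.08314 × 1044.15) = 2.540 mol
For 8.453 mol H2, stoichiometry requires (1/2) × 8.453 = 4.226 mol O2; 2.540 mol is available, so O2 is limiting.
n(H2) consumed = (2/1) × 2.540 = 5.080 mol; remaining = 8.453 − 5.080 = 3.373 mol
V(H2) = nRT/P = 3.373 × 0.08314 × 971.15 / 0.638 = 426.9 L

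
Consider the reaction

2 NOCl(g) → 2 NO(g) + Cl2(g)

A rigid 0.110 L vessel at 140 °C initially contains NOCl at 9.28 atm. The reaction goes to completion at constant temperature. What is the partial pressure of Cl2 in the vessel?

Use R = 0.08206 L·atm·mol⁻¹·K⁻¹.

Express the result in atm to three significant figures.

4.64 atm

n(NOCl)₀ = PV/RT = (9.28 × 0.110) / (0.08206 × 413.15) = 0.03011 mol
n(Cl2) = (1/2) × 0.03011 = 0.01506 mol
P(Cl2) = nRT/V = 0.01506 × 0.08206 × 413.15 / 0.110 = 4.642 atm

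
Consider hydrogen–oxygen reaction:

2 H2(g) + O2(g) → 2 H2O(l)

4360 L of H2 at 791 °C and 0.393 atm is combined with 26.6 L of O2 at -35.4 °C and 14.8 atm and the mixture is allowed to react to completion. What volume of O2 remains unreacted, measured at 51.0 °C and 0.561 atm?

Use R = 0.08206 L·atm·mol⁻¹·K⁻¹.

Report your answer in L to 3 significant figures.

492 L

n(H2) = PV/RT = (0.393 × 4360) / (0.08206 × 1064.15) = 19.62 mol
n(O2) = PV/RT = (14.8 × 26.6) / (0.08206 × 237.75) = 20.18 mol
For 19.62 mol H2, stoichiometry requires (1/2) × 19.62 = 9.810 mol O2; 20.18 mol is available, so H2 is limiting.
n(O2) consumed = (1/2) × 19.62 = 9.810 mol; remaining = 20.18 − 9.810 = 10.37 mol
V(O2) = nRT/P = 10.37 × 0.08206 × 324.15 / 0.561 = 491.7 L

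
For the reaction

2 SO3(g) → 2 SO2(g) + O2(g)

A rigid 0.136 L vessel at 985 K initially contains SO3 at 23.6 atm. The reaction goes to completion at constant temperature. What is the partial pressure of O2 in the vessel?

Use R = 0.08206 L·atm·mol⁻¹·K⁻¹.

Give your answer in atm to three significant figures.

n(SO3)₀ = PV/RT = (23.6 × 0.136) / (0.08206 × 985) = 0.03971 mol
n(O2) = (1/2) × 0.03971 = 0.01986 mol
P(O2) = nRT/V = 0.01986 × 0.08206 × 985 / 0.136 = 11.80 atm

11.8 atm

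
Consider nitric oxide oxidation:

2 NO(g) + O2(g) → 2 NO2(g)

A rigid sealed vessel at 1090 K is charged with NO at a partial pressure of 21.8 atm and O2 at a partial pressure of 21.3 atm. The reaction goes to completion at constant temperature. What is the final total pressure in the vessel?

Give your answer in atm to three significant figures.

Because the vessel is rigid and T is held at 1090 K, work the stoichiometry in partial pressures (P_i = n_iRT/V).
P(O2) required for 21.8 atm of NO = (1/2) × 21.8 = 10.90 atm; available 21.3 atm, so NO is limiting.
P(O2) remaining = 21.3 − (1/2) × 21.8 = 10.40 atm
P(gaseous products) = (2)/2 × 21.8 = 21.80 atm
P_total at 1090 K = 10.40 + 21.80 = 32.20 atm

32.2 atm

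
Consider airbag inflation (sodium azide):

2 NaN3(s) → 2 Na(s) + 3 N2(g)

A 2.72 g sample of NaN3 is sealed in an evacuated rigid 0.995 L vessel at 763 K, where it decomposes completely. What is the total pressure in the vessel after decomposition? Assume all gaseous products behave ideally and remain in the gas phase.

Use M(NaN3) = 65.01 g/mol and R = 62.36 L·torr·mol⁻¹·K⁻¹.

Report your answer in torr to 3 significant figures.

3000 torr

n(NaN3) = 2.72 / 65.01 = 0.04184 mol
n(gas produced) = (3/2) × 0.04184 = 0.06276 mol
P = nRT/V = 0.06276 × 62.36 × 763 / 0.995 = 3001 torr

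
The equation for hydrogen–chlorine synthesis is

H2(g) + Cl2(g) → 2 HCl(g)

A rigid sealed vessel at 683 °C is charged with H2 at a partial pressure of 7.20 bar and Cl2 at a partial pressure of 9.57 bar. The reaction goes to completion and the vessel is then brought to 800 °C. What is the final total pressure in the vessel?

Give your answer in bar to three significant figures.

18.8 bar

At constant V, partial pressures at 683 °C are proportional to moles, so apply stoichiometry directly to pressures.
P(Cl2) required for 7.20 bar of H2 = (1/1) × 7.20 = 7.200 bar; available 9.57 bar, so H2 is limiting.
P(Cl2) remaining = 9.57 − (1/1) × 7.20 = 2.370 bar
P(gaseous products) = (2)/1 × 7.20 = 14.40 bar
P_total at 683 °C = 2.370 + 14.40 = 16.77 bar
Scaling to 800 °C: P = 16.77 × 1073.15/956.15 = 18.82 bar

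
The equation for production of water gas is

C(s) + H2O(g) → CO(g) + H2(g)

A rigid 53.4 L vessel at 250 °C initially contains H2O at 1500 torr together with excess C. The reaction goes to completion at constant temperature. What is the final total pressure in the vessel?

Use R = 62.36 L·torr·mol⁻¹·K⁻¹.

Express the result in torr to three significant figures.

At constant T and V, P ∝ n(gas): 1 mol gas → 2 mol gas.
P_final = (2/1) × 1500 = 3000 torr

3000 torr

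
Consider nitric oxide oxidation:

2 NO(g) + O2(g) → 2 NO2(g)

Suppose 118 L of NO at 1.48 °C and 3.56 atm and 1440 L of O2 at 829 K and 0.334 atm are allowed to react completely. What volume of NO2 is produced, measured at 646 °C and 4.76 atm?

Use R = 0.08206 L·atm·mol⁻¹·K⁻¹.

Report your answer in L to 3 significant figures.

n(NO) = PV/RT = (3.56 × 118) / (0.08206 × 274.63) = 18.64 mol
n(O2) = PV/RT = (0.334 × 1440) / (0.08206 × 829) = 7.070 mol
For 18.64 mol NO, stoichiometry requires (1/2) × 18.64 = 9.320 mol O2; 7.070 mol is available, so O2 is limiting.
n(NO2) = (2/1) × 7.070 = 14.14 mol
V(NO2) = nRT/P = 14.14 × 0.08206 × 919.15 / 4.76 = 224.1 L

224 L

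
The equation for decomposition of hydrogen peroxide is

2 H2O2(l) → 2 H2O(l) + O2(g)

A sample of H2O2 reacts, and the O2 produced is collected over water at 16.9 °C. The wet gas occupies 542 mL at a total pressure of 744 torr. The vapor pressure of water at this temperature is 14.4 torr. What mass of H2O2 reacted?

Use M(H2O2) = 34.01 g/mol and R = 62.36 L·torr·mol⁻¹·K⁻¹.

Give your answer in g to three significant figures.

P(O2) = 744 − 14.4 = 729.6 torr
n(O2) = PV/RT = (729.6 × 0.5420) / (62.36 × 290.05) = 0.02186 mol
n(H2O2) = (2/1) × 0.02186 = 0.04372 mol
m(H2O2) = 0.04372 × 34.01 = 1.487 g

1.49 g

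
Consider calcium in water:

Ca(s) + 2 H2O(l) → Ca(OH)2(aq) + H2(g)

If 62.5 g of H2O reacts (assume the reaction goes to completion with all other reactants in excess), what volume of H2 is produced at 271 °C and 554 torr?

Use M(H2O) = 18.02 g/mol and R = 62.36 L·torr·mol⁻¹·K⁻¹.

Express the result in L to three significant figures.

106 L

n(H2O) = 62.50 / 18.02 = 3.468 mol
n(H2) = (1/2) × 3.468 = 1.734 mol
V = nRT/P = 1.734 × 62.36 × 544.15 / 554 = 106.2 L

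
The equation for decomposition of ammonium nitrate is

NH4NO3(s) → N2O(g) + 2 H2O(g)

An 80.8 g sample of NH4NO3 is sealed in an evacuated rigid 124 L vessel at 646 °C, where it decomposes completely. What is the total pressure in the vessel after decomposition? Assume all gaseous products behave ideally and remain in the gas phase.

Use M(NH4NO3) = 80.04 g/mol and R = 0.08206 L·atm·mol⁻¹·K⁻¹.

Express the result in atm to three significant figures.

n(NH4NO3) = 80.8 / 80.04 = 1.009 mol
n(gas produced) = (3/1) × 1.009 = 3.027 mol
P = nRT/V = 3.027 × 0.08206 × 919.15 / 124 = 1.841 atm

1.84 atm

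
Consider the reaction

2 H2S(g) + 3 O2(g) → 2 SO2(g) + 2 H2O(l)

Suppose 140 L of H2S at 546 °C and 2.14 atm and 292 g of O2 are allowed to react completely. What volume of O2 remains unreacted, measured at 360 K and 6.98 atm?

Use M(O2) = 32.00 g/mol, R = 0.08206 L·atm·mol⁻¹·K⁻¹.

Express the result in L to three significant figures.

10.3 L

n(H2S) = PV/RT = (2.14 × 140) / (0.08206 × 819.15) = 4.457 mol
n(O2) = 292 / 32.00 = 9.125 mol
For 4.457 mol H2S, stoichiometry requires (3/2) × 4.457 = 6.685 mol O2; 9.125 mol is available, so H2S is limiting.
n(O2) consumed = (3/2) × 4.457 = 6.685 mol; remaining = 9.125 − 6.685 = 2.440 mol
V(O2) = nRT/P = 2.440 × 0.08206 × 360 / 6.98 = 10.33 L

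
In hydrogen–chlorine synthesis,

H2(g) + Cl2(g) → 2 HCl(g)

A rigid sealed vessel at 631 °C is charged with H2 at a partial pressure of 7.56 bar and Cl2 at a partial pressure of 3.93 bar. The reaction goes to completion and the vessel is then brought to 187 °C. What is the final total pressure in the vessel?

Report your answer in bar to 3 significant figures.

With V and T fixed, P_i ∝ n_i, so the mole ratios apply directly to partial pressures at 631 °C.
P(Cl2) required for 7.56 bar of H2 = (1/1) × 7.56 = 7.560 bar; available 3.93 bar, so Cl2 is limiting.
P(H2) remaining = 7.56 − (1/1) × 3.93 = 3.630 bar
P(gaseous products) = (2)/1 × 3.93 = 7.860 bar
P_total at 631 °C = 3.630 + 7.860 = 11.49 bar
Scaling to 187 °C: P = 11.49 × 460.15/904.15 = 5.848 bar

5.85 bar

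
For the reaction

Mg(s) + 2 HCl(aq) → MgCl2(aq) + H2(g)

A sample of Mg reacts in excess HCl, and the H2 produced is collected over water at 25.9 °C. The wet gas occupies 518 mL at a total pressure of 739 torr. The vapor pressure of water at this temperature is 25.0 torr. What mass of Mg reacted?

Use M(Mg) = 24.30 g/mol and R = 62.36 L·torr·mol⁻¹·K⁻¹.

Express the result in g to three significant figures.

P(H2) = 739 − 25.0 = 714.0 torr
n(H2) = PV/RT = (714.0 × 0.5180) / (62.36 × 299.05) = 0.01983 mol
n(Mg) = (1/1) × 0.01983 = 0.01983 mol
m(Mg) = 0.01983 × 24.30 = 0.4819 g

0.482 g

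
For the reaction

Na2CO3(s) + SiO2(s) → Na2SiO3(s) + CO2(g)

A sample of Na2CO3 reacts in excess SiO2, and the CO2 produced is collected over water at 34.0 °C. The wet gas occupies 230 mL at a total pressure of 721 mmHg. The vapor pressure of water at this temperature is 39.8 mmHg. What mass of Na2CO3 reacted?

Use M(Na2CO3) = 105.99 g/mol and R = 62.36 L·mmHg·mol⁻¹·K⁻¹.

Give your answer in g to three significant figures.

P(CO2) = 721 − 39.8 = 681.2 mmHg
n(CO2) = PV/RT = (681.2 × 0.2300) / (62.36 × 307.15) = 0.008180 mol
n(Na2CO3) = (1/1) × 0.008180 = 0.008180 mol
m(Na2CO3) = 0.008180 × 105.99 = 0.8670 g

0.867 g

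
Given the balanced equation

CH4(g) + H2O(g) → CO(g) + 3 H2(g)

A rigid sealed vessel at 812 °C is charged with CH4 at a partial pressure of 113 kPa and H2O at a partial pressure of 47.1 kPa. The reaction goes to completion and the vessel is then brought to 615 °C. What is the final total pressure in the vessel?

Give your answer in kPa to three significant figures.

At constant V, partial pressures at 812 °C are proportional to moles, so apply stoichiometry directly to pressures.
P(H2O) required for 113 kPa of CH4 = (1/1) × 113 = 113.0 kPa; available 47.1 kPa, so H2O is limiting.
P(CH4) remaining = 113 − (1/1) × 47.1 = 65.90 kPa
P(gaseous products) = (1+3)/1 × 47.1 = 188.4 kPa
P_total at 812 °C = 65.90 + 188.4 = 254.3 kPa
Scaling to 615 °C: P = 254.3 × 888.15/1085.15 = 208.1 kPa

208 kPa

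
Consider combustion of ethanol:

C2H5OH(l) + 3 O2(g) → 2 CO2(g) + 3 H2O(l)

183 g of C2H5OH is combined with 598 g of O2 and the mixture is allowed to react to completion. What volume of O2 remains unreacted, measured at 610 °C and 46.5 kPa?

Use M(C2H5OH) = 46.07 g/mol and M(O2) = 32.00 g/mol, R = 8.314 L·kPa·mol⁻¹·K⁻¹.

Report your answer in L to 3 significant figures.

1070 L

n(C2H5OH) = 183 / 46.07 = 3.972 mol
n(O2) = 598 / 32.00 = 18.69 mol
For 3.972 mol C2H5OH, stoichiometry requires (3/1) × 3.972 = 11.92 mol O2; 18.69 mol is available, so C2H5OH is limiting.
n(O2) consumed = (3/1) × 3.972 = 11.92 mol; remaining = 18.69 − 11.92 = 6.770 mol
V(O2) = nRT/P = 6.770 × 8.314 × 883.15 / 46.5 = 1069 L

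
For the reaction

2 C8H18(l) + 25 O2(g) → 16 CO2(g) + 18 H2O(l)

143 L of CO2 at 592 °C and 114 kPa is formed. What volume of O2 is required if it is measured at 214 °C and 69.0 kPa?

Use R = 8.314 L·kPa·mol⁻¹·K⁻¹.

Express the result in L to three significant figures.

n(CO2) = PV/RT = (114 × 143) / (8.314 × 865.15) = 2.266 mol
n(O2) = (25/16) × 2.266 = 3.541 mol
V = nRT/P = 3.541 × 8.314 × 487.15 / 69.0 = 207.8 L

208 L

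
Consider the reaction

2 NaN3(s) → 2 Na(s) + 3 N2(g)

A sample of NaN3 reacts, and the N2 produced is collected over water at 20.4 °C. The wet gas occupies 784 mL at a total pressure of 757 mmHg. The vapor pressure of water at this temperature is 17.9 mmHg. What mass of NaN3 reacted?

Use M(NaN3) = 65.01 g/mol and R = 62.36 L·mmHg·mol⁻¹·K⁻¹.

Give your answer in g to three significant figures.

1.37 g

P(N2) = 757 − 17.9 = 739.1 mmHg
n(N2) = PV/RT = (739.1 × 0.7840) / (62.36 × 293.55) = 0.03165 mol
n(NaN3) = (2/3) × 0.03165 = 0.02110 mol
m(NaN3) = 0.02110 × 65.01 = 1.372 g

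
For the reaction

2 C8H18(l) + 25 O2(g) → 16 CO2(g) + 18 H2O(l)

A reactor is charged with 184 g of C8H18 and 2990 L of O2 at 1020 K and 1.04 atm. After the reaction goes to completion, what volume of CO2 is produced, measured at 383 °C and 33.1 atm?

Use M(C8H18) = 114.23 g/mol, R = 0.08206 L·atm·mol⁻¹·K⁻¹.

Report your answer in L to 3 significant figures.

21.0 L

n(C8H18) = 184 / 114.23 = 1.611 mol
n(O2) = PV/RT = (1.04 × 2990) / (0.08206 × 1020) = 37.15 mol
For 1.611 mol C8H18, stoichiometry requires (25/2) × 1.611 = 20.14 mol O2; 37.15 mol is available, so C8H18 is limiting.
n(CO2) = (16/2) × 1.611 = 12.89 mol
V(CO2) = nRT/P = 12.89 × 0.08206 × 656.15 / 33.1 = 20.97 L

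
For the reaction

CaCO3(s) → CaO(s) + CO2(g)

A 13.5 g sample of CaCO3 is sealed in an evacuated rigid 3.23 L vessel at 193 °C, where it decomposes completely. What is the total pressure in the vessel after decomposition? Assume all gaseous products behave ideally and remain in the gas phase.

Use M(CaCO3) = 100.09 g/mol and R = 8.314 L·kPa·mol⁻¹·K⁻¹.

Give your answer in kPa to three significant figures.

162 kPa

n(CaCO3) = 13.5 / 100.09 = 0.1349 mol
n(gas produced) = (1/1) × 0.1349 = 0.1349 mol
P = nRT/V = 0.1349 × 8.314 × 466.15 / 3.23 = 161.9 kPa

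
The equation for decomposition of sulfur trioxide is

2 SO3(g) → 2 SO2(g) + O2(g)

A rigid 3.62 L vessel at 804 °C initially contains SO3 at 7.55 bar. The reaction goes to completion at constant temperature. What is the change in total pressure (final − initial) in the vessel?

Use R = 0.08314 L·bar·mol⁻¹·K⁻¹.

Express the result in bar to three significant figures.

Rigid vessel, constant T ⇒ P scales with total gas moles (2 → 3).
P_final = (3/2) × 7.55 = 11.32 bar; ΔP = 11.32 − 7.55 = 3.770 bar

3.77 bar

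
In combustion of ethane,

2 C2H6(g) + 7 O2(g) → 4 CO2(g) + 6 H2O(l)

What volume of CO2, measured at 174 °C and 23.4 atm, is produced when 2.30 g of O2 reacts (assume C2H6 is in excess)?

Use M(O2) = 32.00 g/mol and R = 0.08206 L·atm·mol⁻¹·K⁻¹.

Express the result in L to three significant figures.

n(O2) = 2.300 / 32.00 = 0.07187 mol
n(CO2) = (4/7) × 0.07187 = 0.04107 mol
V = nRT/P = 0.04107 × 0.08206 × 447.15 / 23.4 = 0.06440 L

0.0644 L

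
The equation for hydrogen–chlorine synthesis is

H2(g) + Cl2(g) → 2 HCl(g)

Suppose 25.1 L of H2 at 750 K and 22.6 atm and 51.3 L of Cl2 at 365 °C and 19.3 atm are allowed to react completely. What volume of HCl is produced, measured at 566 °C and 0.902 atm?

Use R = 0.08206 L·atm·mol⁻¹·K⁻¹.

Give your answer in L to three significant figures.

1410 L

n(H2) = PV/RT = (22.6 × 25.1) / (0.08206 × 750) = 9.217 mol
n(Cl2) = PV/RT = (19.3 × 51.3) / (0.08206 × 638.15) = 18.91 mol
For 9.217 mol H2, stoichiometry requires (1/1) × 9.217 = 9.217 mol Cl2; 18.91 mol is available, so H2 is limiting.
n(HCl) = (2/1) × 9.217 = 18.43 mol
V(HCl) = nRT/P = 18.43 × 0.08206 × 839.15 / 0.902 = 1407 L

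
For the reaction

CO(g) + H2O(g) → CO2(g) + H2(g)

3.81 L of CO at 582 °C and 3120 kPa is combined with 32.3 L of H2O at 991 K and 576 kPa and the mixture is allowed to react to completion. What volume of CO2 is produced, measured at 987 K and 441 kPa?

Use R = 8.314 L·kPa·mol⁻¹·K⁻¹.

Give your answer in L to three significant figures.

31.1 L

n(CO) = PV/RT = (3120 × 3.81) / (8.314 × 855.15) = 1.672 mol
n(H2O) = PV/RT = (576 × 32.3) / (8.314 × 991) = 2.258 mol
For 1.672 mol CO, stoichiometry requires (1/1) × 1.672 = 1.672 mol H2O; 2.258 mol is available, so CO is limiting.
n(CO2) = (1/1) × 1.672 = 1.672 mol
V(CO2) = nRT/P = 1.672 × 8.314 × 987 / 441 = 31.11 L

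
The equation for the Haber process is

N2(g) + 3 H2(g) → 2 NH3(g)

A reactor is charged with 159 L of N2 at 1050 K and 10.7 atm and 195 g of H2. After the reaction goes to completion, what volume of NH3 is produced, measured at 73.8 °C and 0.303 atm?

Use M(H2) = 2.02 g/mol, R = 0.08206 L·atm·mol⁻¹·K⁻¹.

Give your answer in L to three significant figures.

3710 L

n(N2) = PV/RT = (10.7 × 159) / (0.08206 × 1050) = 19.75 mol
n(H2) = 195 / 2.02 = 96.53 mol
For 19.75 mol N2, stoichiometry requires (3/1) × 19.75 = 59.25 mol H2; 96.53 mol is available, so N2 is limiting.
n(NH3) = (2/1) × 19.75 = 39.50 mol
V(NH3) = nRT/P = 39.50 × 0.08206 × 346.95 / 0.303 = 3712 L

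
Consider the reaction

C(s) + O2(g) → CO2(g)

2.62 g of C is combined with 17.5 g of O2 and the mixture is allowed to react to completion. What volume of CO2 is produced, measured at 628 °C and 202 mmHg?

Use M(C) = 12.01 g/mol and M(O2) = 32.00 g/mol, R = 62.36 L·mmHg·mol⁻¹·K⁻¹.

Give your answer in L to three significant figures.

60.7 L

n(C) = 2.62 / 12.01 = 0.2182 mol
n(O2) = 17.5 / 32.00 = 0.5469 mol
For 0.2182 mol C, stoichiometry requires (1/1) × 0.2182 = 0.2182 mol O2; 0.5469 mol is available, so C is limiting.
n(CO2) = (1/1) × 0.2182 = 0.2182 mol
V(CO2) = nRT/P = 0.2182 × 62.36 × 901.15 / 202 = 60.70 L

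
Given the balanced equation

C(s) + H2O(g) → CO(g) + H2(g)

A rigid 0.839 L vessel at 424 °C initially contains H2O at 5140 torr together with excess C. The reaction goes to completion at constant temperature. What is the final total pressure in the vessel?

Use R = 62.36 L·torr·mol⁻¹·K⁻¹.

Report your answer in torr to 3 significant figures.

10300 torr

Since T and V are fixed, P_final/P_initial = n_final/n_initial = 2/1.
P_final = (2/1) × 5140 = 10280 torr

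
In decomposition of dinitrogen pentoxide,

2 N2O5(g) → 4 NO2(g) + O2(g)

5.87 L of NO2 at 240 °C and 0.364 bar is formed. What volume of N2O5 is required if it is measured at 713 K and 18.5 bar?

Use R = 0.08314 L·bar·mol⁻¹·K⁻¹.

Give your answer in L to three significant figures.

0.0802 L

n(NO2) = PV/RT = (0.364 × 5.87) / (0.08314 × 513.15) = 0.05008 mol
n(N2O5) = (2/4) × 0.05008 = 0.02504 mol
V = nRT/P = 0.02504 × 0.08314 × 713 / 18.5 = 0.08023 L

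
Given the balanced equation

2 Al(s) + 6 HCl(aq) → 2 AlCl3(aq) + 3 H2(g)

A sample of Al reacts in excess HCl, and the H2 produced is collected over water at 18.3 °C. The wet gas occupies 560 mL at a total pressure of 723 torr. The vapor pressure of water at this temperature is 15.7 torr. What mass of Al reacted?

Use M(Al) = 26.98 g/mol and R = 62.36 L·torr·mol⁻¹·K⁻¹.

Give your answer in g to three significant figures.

0.392 g

P(H2) = 723 − 15.7 = 707.3 torr
n(H2) = PV/RT = (707.3 × 0.5600) / (62.36 × 291.45) = 0.02179 mol
n(Al) = (2/3) × 0.02179 = 0.01453 mol
m(Al) = 0.01453 × 26.98 = 0.3920 g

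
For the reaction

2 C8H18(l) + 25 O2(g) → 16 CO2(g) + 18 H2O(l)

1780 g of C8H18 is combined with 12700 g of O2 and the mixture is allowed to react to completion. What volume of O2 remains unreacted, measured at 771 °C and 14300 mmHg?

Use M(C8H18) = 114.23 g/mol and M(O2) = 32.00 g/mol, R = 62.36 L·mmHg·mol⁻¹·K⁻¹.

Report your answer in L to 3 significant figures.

n(C8H18) = 1780 / 114.23 = 15.58 mol
n(O2) = 12700 / 32.00 = 396.9 mol
For 15.58 mol C8H18, stoichiometry requires (25/2) × 15.58 = 194.8 mol O2; 396.9 mol is available, so C8H18 is limiting.
n(O2) consumed = (25/2) × 15.58 = 194.8 mol; remaining = 396.9 − 194.8 = 202.1 mol
V(O2) = nRT/P = 202.1 × 62.36 × 1044.15 / 14300 = 920.2 L

920 L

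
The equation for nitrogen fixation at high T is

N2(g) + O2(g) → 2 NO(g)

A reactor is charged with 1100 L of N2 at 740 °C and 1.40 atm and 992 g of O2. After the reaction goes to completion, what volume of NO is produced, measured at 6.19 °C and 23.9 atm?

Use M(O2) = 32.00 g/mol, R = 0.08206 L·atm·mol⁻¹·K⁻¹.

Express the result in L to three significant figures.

35.5 L

n(N2) = PV/RT = (1.40 × 1100) / (0.08206 × 1013.15) = 18.52 mol
n(O2) = 992 / 32.00 = 31.00 mol
For 18.52 mol N2, stoichiometry requires (1/1) × 18.52 = 18.52 mol O2; 31.00 mol is available, so N2 is limiting.
n(NO) = (2/1) × 18.52 = 37.04 mol
V(NO) = nRT/P = 37.04 × 0.08206 × 279.34 / 23.9 = 35.53 L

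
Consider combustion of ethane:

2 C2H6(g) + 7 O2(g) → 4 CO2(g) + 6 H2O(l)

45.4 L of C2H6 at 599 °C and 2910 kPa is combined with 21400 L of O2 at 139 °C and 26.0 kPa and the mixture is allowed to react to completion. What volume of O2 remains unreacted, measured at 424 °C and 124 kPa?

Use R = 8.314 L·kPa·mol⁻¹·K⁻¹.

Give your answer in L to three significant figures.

n(C2H6) = PV/RT = (2910 × 45.4) / (8.314 × 872.15) = 18.22 mol
n(O2) = PV/RT = (26.0 × 21400) / (8.314 × 412.15) = 162.4 mol
For 18.22 mol C2H6, stoichiometry requires (7/2) × 18.22 = 63.77 mol O2; 162.4 mol is available, so C2H6 is limiting.
n(O2) consumed = (7/2) × 18.22 = 63.77 mol; remaining = 162.4 − 63.77 = 98.63 mol
V(O2) = nRT/P = 98.63 × 8.314 × 697.15 / 124 = 4610 L

4610 L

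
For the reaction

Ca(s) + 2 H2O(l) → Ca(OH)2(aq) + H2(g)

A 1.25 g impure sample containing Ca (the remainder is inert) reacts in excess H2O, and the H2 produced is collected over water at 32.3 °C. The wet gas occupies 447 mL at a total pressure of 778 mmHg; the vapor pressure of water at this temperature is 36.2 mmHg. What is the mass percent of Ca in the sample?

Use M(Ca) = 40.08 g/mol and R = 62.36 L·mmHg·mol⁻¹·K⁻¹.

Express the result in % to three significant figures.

55.8 %

P(H2) = 778 − 36.2 = 741.8 mmHg
n(H2) = PV/RT = (741.8 × 0.4470) / (62.36 × 305.45) = 0.01741 mol
n(Ca) = (1/1) × 0.01741 = 0.01741 mol
m(Ca) = 0.01741 × 40.08 = 0.6978 g
%Ca = 0.6978 / 1.25 × 100 = 55.82%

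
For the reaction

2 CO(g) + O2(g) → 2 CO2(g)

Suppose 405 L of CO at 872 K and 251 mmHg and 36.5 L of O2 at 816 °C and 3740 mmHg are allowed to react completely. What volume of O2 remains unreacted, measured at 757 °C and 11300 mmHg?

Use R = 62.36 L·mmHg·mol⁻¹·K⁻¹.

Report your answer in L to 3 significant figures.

6.11 L

n(CO) = PV/RT = (251 × 405) / (62.36 × 872) = 1.869 mol
n(O2) = PV/RT = (3740 × 36.5) / (62.36 × 1089.15) = 2.010 mol
For 1.869 mol CO, stoichiometry requires (1/2) × 1.869 = 0.9345 mol O2; 2.010 mol is available, so CO is limiting.
n(O2) consumed = (1/2) × 1.869 = 0.9345 mol; remaining = 2.010 − 0.9345 = 1.075 mol
V(O2) = nRT/P = 1.075 × 62.36 × 1030.15 / 11300 = 6.111 L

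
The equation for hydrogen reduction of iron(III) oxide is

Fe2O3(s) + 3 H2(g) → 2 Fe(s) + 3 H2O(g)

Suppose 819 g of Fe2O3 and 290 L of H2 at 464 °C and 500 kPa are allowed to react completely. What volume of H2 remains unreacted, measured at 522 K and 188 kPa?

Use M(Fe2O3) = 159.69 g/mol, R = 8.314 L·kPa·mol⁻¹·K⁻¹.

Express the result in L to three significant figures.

191 L

n(Fe2O3) = 819 / 159.69 = 5.129 mol
n(H2) = PV/RT = (500 × 290) / (8.314 × 737.15) = 23.66 mol
For 5.129 mol Fe2O3, stoichiometry requires (3/1) × 5.129 = 15.39 mol H2; 23.66 mol is available, so Fe2O3 is limiting.
n(H2) consumed = (3/1) × 5.129 = 15.39 mol; remaining = 23.66 − 15.39 = 8.270 mol
V(H2) = nRT/P = 8.270 × 8.314 × 522 / 188 = 190.9 L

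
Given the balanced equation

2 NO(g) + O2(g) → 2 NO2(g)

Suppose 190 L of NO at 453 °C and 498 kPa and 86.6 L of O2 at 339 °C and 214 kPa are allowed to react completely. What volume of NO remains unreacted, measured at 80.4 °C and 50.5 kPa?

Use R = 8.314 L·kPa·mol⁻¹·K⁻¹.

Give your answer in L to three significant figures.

488 L

n(NO) = PV/RT = (498 × 190) / (8.314 × 726.15) = 15.67 mol
n(O2) = PV/RT = (214 × 86.6) / (8.314 × 612.15) = 3.641 mol
For 15.67 mol NO, stoichiometry requires (1/2) × 15.67 = 7.835 mol O2; 3.641 mol is available, so O2 is limiting.
n(NO) consumed = (2/1) × 3.641 = 7.282 mol; remaining = 15.67 − 7.282 = 8.388 mol
V(NO) = nRT/P = 8.388 × 8.314 × 353.55 / 50.5 = 488.2 L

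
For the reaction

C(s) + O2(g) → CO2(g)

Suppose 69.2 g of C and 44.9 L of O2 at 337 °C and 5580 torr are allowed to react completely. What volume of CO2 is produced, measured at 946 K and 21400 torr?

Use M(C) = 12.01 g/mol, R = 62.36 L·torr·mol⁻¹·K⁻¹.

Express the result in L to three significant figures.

n(C) = 69.2 / 12.01 = 5.762 mol
n(O2) = PV/RT = (5580 × 44.9) / (62.36 × 610.15) = 6.585 mol
For 5.762 mol C, stoichiometry requires (1/1) × 5.762 = 5.762 mol O2; 6.585 mol is available, so C is limiting.
n(CO2) = (1/1) × 5.762 = 5.762 mol
V(CO2) = nRT/P = 5.762 × 62.36 × 946 / 21400 = 15.88 L

15.9 L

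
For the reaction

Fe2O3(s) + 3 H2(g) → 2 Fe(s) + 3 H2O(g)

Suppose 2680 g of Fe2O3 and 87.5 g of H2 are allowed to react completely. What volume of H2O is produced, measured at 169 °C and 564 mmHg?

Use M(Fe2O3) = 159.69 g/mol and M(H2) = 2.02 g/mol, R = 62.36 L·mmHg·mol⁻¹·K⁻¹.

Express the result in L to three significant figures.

n(Fe2O3) = 2680 / 159.69 = 16.78 mol
n(H2) = 87.5 / 2.02 = 43.32 mol
For 16.78 mol Fe2O3, stoichiometry requires (3/1) × 16.78 = 50.34 mol H2; 43.32 mol is available, so H2 is limiting.
n(H2O) = (3/3) × 43.32 = 43.32 mol
V(H2O) = nRT/P = 43.32 × 62.36 × 442.15 / 564 = 2118 L

2120 L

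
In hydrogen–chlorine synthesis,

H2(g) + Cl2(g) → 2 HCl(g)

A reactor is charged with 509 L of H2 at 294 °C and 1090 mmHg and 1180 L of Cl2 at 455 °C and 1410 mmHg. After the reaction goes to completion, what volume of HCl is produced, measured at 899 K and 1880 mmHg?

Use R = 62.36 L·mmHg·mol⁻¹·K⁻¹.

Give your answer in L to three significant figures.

936 L

n(H2) = PV/RT = (1090 × 509) / (62.36 × 567.15) = 15.69 mol
n(Cl2) = PV/RT = (1410 × 1180) / (62.36 × 728.15) = 36.64 mol
For 15.69 mol H2, stoichiometry requires (1/1) × 15.69 = 15.69 mol Cl2; 36.64 mol is available, so H2 is limiting.
n(HCl) = (2/1) × 15.69 = 31.38 mol
V(HCl) = nRT/P = 31.38 × 62.36 × 899 / 1880 = 935.8 L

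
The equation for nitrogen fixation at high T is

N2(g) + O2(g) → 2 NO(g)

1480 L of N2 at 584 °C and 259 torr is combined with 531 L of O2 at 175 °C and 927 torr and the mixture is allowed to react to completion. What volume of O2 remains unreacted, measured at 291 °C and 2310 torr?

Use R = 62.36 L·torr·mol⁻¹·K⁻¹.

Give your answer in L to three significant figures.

n(N2) = PV/RT = (259 × 1480) / (62.36 × 857.15) = 7.171 mol
n(O2) = PV/RT = (927 × 531) / (62.36 × 448.15) = 17.61 mol
For 7.171 mol N2, stoichiometry requires (1/1) × 7.171 = 7.171 mol O2; 17.61 mol is available, so N2 is limiting.
n(O2) consumed = (1/1) × 7.171 = 7.171 mol; remaining = 17.61 − 7.171 = 10.44 mol
V(O2) = nRT/P = 10.44 × 62.36 × 564.15 / 2310 = 159.0 L

159 L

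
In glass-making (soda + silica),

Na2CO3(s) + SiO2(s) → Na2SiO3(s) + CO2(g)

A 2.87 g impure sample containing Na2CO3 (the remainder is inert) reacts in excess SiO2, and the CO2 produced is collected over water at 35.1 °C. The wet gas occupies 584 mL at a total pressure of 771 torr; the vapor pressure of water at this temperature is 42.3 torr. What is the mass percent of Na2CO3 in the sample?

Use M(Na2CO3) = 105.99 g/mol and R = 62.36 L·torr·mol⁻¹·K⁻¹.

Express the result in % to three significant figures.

P(CO2) = 771 − 42.3 = 728.7 torr
n(CO2) = PV/RT = (728.7 × 0.5840) / (62.36 × 308.25) = 0.02214 mol
n(Na2CO3) = (1/1) × 0.02214 = 0.02214 mol
m(Na2CO3) = 0.02214 × 105.99 = 2.347 g
%Na2CO3 = 2.347 / 2.87 × 100 = 81.78%

81.8 %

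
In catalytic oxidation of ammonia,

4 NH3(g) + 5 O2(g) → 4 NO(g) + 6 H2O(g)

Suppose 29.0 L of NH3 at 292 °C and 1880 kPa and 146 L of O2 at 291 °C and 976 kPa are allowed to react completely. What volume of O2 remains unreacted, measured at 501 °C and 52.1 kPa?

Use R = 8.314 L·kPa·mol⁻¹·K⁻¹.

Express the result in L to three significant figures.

1960 L

n(NH3) = PV/RT = (1880 × 29.0) / (8.314 × 565.15) = 11.60 mol
n(O2) = PV/RT = (976 × 146) / (8.314 × 564.15) = 30.38 mol
For 11.60 mol NH3, stoichiometry requires (5/4) × 11.60 = 14.50 mol O2; 30.38 mol is available, so NH3 is limiting.
n(O2) consumed = (5/4) × 11.60 = 14.50 mol; remaining = 30.38 − 14.50 = 15.88 mol
V(O2) = nRT/P = 15.88 × 8.314 × 774.15 / 52.1 = 1962 L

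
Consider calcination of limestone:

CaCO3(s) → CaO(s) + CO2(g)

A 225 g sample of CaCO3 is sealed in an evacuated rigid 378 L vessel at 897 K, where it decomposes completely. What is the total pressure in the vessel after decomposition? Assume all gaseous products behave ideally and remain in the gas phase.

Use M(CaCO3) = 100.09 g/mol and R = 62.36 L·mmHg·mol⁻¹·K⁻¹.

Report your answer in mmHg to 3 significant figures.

333 mmHg

n(CaCO3) = 225 / 100.09 = 2.248 mol
n(gas produced) = (1/1) × 2.248 = 2.248 mol
P = nRT/V = 2.248 × 62.36 × 897 / 378 = 332.7 mmHg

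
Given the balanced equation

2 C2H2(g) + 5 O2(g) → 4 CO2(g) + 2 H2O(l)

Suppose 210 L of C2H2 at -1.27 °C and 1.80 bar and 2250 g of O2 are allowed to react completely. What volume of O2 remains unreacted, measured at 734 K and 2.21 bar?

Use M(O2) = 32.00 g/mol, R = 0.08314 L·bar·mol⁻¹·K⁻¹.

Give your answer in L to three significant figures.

n(C2H2) = PV/RT = (1.80 × 210) / (0.08314 × 271.88) = 16.72 mol
n(O2) = 2250 / 32.00 = 70.31 mol
For 16.72 mol C2H2, stoichiometry requires (5/2) × 16.72 = 41.80 mol O2; 70.31 mol is available, so C2H2 is limiting.
n(O2) consumed = (5/2) × 16.72 = 41.80 mol; remaining = 70.31 − 41.80 = 28.51 mol
V(O2) = nRT/P = 28.51 × 0.08314 × 734 / 2.21 = 787.2 L

787 L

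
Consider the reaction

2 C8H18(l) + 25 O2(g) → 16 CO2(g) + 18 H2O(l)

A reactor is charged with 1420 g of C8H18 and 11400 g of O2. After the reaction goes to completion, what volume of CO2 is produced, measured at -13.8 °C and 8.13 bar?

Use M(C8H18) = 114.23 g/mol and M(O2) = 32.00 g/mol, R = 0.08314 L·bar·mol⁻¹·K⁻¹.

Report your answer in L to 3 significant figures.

n(C8H18) = 1420 / 114.23 = 12.43 mol
n(O2) = 11400 / 32.00 = 356.2 mol
For 12.43 mol C8H18, stoichiometry requires (25/2) × 12.43 = 155.4 mol O2; 356.2 mol is available, so C8H18 is limiting.
n(CO2) = (16/2) × 12.43 = 99.44 mol
V(CO2) = nRT/P = 99.44 × 0.08314 × 259.35 / 8.13 = 263.7 L

264 L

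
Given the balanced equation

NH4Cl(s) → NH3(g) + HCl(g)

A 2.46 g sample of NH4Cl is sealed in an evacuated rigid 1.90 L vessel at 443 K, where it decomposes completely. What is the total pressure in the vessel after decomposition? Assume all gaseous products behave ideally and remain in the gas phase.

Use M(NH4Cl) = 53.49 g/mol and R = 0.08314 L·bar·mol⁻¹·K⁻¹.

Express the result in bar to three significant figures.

n(NH4Cl) = 2.46 / 53.49 = 0.04599 mol
n(gas produced) = (2/1) × 0.04599 = 0.09198 mol
P = nRT/V = 0.09198 × 0.08314 × 443 / 1.90 = 1.783 bar

1.78 bar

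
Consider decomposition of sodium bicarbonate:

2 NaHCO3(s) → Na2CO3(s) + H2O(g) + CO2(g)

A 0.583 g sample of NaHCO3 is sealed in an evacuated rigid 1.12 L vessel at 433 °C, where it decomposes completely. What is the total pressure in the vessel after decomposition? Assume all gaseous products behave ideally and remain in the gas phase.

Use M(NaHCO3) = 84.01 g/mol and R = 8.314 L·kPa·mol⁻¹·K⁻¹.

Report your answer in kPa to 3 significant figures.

36.4 kPa

n(NaHCO3) = 0.583 / 84.01 = 0.006940 mol
n(gas produced) = (2/2) × 0.006940 = 0.006940 mol
P = nRT/V = 0.006940 × 8.314 × 706.15 / 1.12 = 36.38 kPa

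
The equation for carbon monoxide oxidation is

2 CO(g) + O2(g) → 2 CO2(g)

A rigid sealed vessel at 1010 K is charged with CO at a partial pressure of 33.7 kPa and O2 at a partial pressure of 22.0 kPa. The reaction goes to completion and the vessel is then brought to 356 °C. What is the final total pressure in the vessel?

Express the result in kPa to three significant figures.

At constant V, partial pressures at 1010 K are proportional to moles, so apply stoichiometry directly to pressures.
P(O2) required for 33.7 kPa of CO = (1/2) × 33.7 = 16.85 kPa; available 22.0 kPa, so CO is limiting.
P(O2) remaining = 22.0 − (1/2) × 33.7 = 5.150 kPa
P(gaseous products) = (2)/2 × 33.7 = 33.70 kPa
P_total at 1010 K = 5.150 + 33.70 = 38.85 kPa
Scaling to 356 °C: P = 38.85 × 629.15/1010 = 24.20 kPa

24.2 kPa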